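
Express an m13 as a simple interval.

Subtracting seven from the interval number removes an octave: 13 − 7 = 6.
So a minor thirteenth is an octave plus a minor sixth. The quality is unchanged.

m6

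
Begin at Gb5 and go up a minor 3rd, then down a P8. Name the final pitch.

A minor third up from Gb5 is Bbb5.
Bbb5 down a perfect octave → Bbb4 (12 semitones).

Bbb4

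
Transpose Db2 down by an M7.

Ebb1

Seven letter names down from D: E.
A major seventh spans 11 semitones, so from Db2 the target pitch is Ebb1.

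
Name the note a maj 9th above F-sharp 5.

The ninth's letter: F up two letter names plus an octave → G.
A major ninth spans 14 semitones, so from F#5 the target pitch is G#6.

G-sharp 6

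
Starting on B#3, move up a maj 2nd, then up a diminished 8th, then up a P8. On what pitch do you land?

B#3 up a major second → C##4 (2 semitones).
C##4 up a diminished octave → C#5 (11 semitones).
C#5 up a perfect octave → C#6 (12 semitones).

C#6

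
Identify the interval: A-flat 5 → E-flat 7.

A to E spans five letter names (A-B-C-D-E), plus an octave: a twelfth.
Ab5 to Eb7 is 19 semitones, matching the perfect twelfth exactly, so the quality is perfect.
(Equivalently, a compound perfect fifth: a perfect fifth plus an octave.)

perfect twelfth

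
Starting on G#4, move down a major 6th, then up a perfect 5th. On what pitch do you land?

G#4 down a major sixth → B3 (9 semitones).
B3 up a perfect fifth → F#4 (7 semitones).

F#4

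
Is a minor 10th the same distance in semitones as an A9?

A minor tenth spans 15 semitones, and an augmented ninth also spans 15 semitones — they're enharmonic.

Yes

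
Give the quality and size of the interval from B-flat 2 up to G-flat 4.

minor 13th

B to G spans six letter names (B-C-D-E-F-G), plus an octave — that makes it a thirteenth of some quality.
Bb2 to Gb4 is 20 semitones, a half step short of the major thirteenth (21), so this is minor.
(Equivalently, a compound minor sixth: a minor sixth plus an octave.)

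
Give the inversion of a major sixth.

m3

The rule of nine gives the new number: 9 − 6 = 3, so a sixth becomes a third.
And major becomes minor under inversion, so we get a minor third.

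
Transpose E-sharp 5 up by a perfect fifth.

Five letter names up from E: B.
A perfect fifth is 7 semitones; 7 semitones up from E#5 gives B#5.

B-sharp 5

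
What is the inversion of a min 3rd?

major 6th

The rule of nine gives the new number: 9 − 3 = 6, so a third becomes a sixth.
Quality inverts too: minor becomes major. That makes the inversion a major sixth.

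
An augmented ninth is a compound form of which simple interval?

Each octave removed subtracts seven from the number: 9 − 7 = 2.
So an augmented ninth is an octave plus an augmented second. The quality is unchanged.

augmented second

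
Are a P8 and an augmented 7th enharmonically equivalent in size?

Yes

A perfect octave = 12 semitones = an augmented seventh; enharmonically equal.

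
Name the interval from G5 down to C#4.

diminished 12th

Descending from G5 to C#4 is the same interval as ascending C#4 to G5.
C to G spans five letter names (C-D-E-F-G), plus an octave — that makes it a twelfth of some quality.
The perfect twelfth is 19 semitones; here we have 18, one semitone narrower: diminished.
(Equivalently, a compound diminished fifth: a diminished fifth plus an octave.)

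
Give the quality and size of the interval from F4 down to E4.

minor second

Descending from F4 to E4 is the same interval as ascending E4 to F4.
E to F spans two letter names (E-F) — that makes it a second of some quality.
At 1 semitone, E4→F4 falls one short of a major second: minor.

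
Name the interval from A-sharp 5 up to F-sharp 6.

A to F spans six letter names (A-B-C-D-E-F), so the interval is some kind of sixth.
At 8 semitones, A#5→F#6 falls one short of a major sixth: minor.

minor sixth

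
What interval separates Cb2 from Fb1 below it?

P5

Descending from Cb2 to Fb1 is the same interval as ascending Fb1 to Cb2.
F to C spans five letter names (F-G-A-B-C): a fifth.
The perfect fifth spans 7 semitones, and Fb1 to Cb2 is exactly 7 semitones — so this is a perfect fifth.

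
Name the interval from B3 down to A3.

Descending from B3 to A3 is the same interval as ascending A3 to B3.
A to B spans two letter names (A-B): a second.
A3 to B3 is 2 semitones, matching the major second exactly, so the quality is major.

major 2nd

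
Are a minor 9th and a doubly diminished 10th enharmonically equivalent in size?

Yes

A minor ninth = 13 semitones = a doubly diminished tenth; enharmonically equal.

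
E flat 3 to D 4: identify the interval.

E to D spans seven letter names (E-F-G-A-B-C-D), so the interval is some kind of seventh.
Eb3 to D4 is 11 semitones, matching the major seventh exactly, so the quality is major.

major seventh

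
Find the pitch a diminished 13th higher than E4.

Cb6

Six letters up from E (plus an octave) reaches C.
A diminished thirteenth is 19 semitones; 19 semitones up from E4 gives Cb6.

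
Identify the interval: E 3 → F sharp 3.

major 2nd

E to F spans two letter names (E-F), so the interval is some kind of second.
E3 to F#3 is 2 semitones, matching the major second exactly, so the quality is major.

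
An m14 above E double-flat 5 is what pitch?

D double-flat 7

The fourteenth's letter: E up seven letter names plus an octave → D.
Moving 22 semitones up from Ebb5 (the size of a minor fourteenth) reaches Dbb7.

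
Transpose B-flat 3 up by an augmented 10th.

D-sharp 5

Counting three letter names plus an octave up from B lands on D.
An augmented tenth spans 17 semitones, so from Bb3 the target pitch is D#5.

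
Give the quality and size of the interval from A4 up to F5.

minor 6th

A to F spans six letter names (A-B-C-D-E-F) — that makes it a sixth of some quality.
At 8 semitones, A4→F5 falls one short of a major sixth: minor.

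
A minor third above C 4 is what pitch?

Three letter names up from C: E.
Moving 3 semitones up from C4 (the size of a minor third) reaches Eb4.

E flat 4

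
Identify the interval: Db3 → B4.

D to B spans six letter names (D-E-F-G-A-B), plus an octave, so the interval is some kind of thirteenth.
Db3 to B4 spans 22 semitones — one semitone wider than the major thirteenth (21) — giving an augmented thirteenth.
(Equivalently, a compound augmented sixth: an augmented sixth plus an octave.)

augmented thirteenth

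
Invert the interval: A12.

First reduce the compound augmented twelfth to its simple form, an augmented fifth.
The rule of nine gives the new number: 9 − 5 = 4, so a fifth becomes a fourth.
And augmented becomes diminished under inversion, so we get a diminished fourth.

d4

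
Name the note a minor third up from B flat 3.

D flat 4

Three letter names up from B: D.
Moving 3 semitones up from Bb3 (the size of a minor third) reaches Db4.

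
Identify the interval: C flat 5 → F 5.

augmented 4th

C to F spans four letter names (C-D-E-F), so the interval is some kind of fourth.
Cb5 to F5 spans 6 semitones — one semitone wider than the perfect fourth (5) — giving an augmented fourth.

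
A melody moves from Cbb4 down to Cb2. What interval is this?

d15

Descending from Cbb4 to Cb2 is the same interval as ascending Cb2 to Cbb4.
C to C is the same letter name, plus 2 octaves, so the interval is some kind of fifteenth.
The perfect fifteenth is 24 semitones; here we have 23, one semitone narrower: diminished.
(Equivalently, a compound diminished octave: a diminished octave plus an octave.)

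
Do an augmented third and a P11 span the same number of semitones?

An augmented third spans 5 semitones; a perfect eleventh spans 17 semitones. They differ by 12.

No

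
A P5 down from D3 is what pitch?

G2

The fifth takes the letter from D down to G.
Moving 7 semitones down from D3 (the size of a perfect fifth) reaches G2.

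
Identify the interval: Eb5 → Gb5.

minor third

E to G spans three letter names (E-F-G) — that makes it a third of some quality.
A major third would be 4 semitones, but Eb5 to Gb5 is 3 — one semitone narrower, making it a minor third.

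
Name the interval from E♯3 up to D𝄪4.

E to D spans seven letter names (E-F-G-A-B-C-D) — that makes it a seventh of some quality.
E#3 to D##4 is 11 semitones, matching the major seventh exactly, so the quality is major.

major 7th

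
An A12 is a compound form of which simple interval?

augmented 5th

Each octave removed subtracts seven from the number: 12 − 7 = 5.
That makes an augmented twelfth a compound augmented fifth — an octave plus an augmented fifth.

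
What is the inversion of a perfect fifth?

Interval numbers invert to sum to nine: 5 + 4 = 9, so a fifth inverts to a fourth.
Quality inverts too: perfect stays perfect. That makes the inversion a perfect fourth.

perfect 4th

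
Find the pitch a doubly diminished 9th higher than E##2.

Two letters up from E (plus an octave) reaches F.
Moving 11 semitones up from E##2 (the size of a doubly diminished ninth) reaches F3.

F3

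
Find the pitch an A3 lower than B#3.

G3

Three letter names down from B: G.
An augmented third is 5 semitones; 5 semitones down from B#3 gives G3.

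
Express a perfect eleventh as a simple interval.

perfect 4th

Take out an octave (7 from the number): 11 − 7 = 4.
So a perfect eleventh is an octave plus a perfect fourth. The quality is unchanged.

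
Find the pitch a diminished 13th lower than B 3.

D double-sharp 2

Six letters down from B (plus an octave) reaches D.
A diminished thirteenth spans 19 semitones, so from B3 the target pitch is D##2.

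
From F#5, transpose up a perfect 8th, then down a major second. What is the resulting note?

E6

A perfect octave up from F#5 is F#6.
F#6 down a major second → E6 (2 semitones).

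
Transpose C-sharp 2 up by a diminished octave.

An octave keeps the letter name C, an octave up from C.
Moving 11 semitones up from C#2 (the size of a diminished octave) reaches C3.

C 3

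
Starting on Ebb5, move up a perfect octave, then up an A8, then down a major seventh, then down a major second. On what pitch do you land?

Ebb6

A perfect octave up from Ebb5 is Ebb6.
An augmented octave up from Ebb6 is Eb7.
Eb7 down a major seventh → Fb6 (11 semitones).
Down a major second from Fb6: Ebb6 (2 semitones down).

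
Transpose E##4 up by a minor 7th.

Counting seven letter names up from E lands on D.
A minor seventh is 10 semitones; 10 semitones up from E##4 gives D##5.

D##5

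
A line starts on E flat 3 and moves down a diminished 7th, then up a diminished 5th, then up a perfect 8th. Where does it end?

C 4

A diminished seventh down from Eb3 is F#2.
Up a diminished fifth from F#2: C3 (6 semitones up).
C3 up a perfect octave → C4 (12 semitones).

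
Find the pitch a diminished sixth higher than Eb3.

Six letter names up from E: C.
A diminished sixth is 7 semitones; 7 semitones up from Eb3 gives Cbb4.

Cbb4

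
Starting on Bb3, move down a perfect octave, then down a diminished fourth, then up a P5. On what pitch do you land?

Bb3 down a perfect octave → Bb2 (12 semitones).
Bb2 down a diminished fourth → F#2 (4 semitones).
F#2 up a perfect fifth → C#3 (7 semitones).

C#3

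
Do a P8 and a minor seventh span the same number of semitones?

12 semitones (perfect octave) vs 10 semitones (minor seventh): not equal.

No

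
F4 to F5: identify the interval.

perfect octave

F to F is the same letter name, plus an octave: an octave.
The perfect octave spans 12 semitones, and F4 to F5 is exactly 12 semitones — so this is a perfect octave.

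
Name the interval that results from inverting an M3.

Interval numbers invert to sum to nine: 3 + 6 = 9, so a third inverts to a sixth.
The quality also flips — major becomes minor — giving a minor sixth.

minor 6th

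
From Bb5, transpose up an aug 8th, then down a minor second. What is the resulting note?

Bb5 up an augmented octave → B6 (13 semitones).
A minor second down from B6 is A#6.

A#6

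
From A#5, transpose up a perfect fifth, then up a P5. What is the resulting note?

A#5 up a perfect fifth → E#6 (7 semitones).
E#6 up a perfect fifth → B#6 (7 semitones).

B#6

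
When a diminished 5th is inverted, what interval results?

Interval numbers invert to sum to nine: 5 + 4 = 9, so a fifth inverts to a fourth.
The quality also flips — diminished becomes augmented — giving an augmented fourth.

A4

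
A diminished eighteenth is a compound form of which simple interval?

diminished fourth

Each octave removed subtracts seven from the number: 18 − 14 = 4.
So a diminished eighteenth is 2 octaves plus a diminished fourth. The quality is unchanged.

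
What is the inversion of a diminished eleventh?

augmented 5th

First reduce the compound diminished eleventh to its simple form, a diminished fourth.
Interval numbers invert to sum to nine: 4 + 5 = 9, so a fourth inverts to a fifth.
The quality also flips — diminished becomes augmented — giving an augmented fifth.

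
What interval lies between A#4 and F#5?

minor sixth

A to F spans six letter names (A-B-C-D-E-F), so the interval is some kind of sixth.
A major sixth would be 9 semitones, but A#4 to F#5 is 8 — one semitone narrower, making it a minor sixth.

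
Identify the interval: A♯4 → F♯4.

major third

Descending from A#4 to F#4 is the same interval as ascending F#4 to A#4.
F to A spans three letter names (F-G-A) — that makes it a third of some quality.
Counting semitones, F#4→A#4 is 4, which is the major third.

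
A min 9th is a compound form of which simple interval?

m2

Each octave removed subtracts seven from the number: 9 − 7 = 2.
That makes a minor ninth a compound minor second — an octave plus a minor second.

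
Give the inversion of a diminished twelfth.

First reduce the compound diminished twelfth to its simple form, a diminished fifth.
The rule of nine gives the new number: 9 − 5 = 4, so a fifth becomes a fourth.
And diminished becomes augmented under inversion, so we get an augmented fourth.

A4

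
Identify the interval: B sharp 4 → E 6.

d11

B to E spans four letter names (B-C-D-E), plus an octave, so the interval is some kind of eleventh.
The perfect eleventh is 17 semitones; here we have 16, one semitone narrower: diminished.
(Equivalently, a compound diminished fourth: a diminished fourth plus an octave.)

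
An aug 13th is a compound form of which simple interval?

Take out an octave (7 from the number): 13 − 7 = 6.
Quality carries through unchanged, so the simple form is an augmented sixth.

augmented sixth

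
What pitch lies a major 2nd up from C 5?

Two letter names up from C: D.
A major second spans 2 semitones, so from C5 the target pitch is D5.

D 5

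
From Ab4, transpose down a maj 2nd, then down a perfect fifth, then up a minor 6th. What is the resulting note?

Ab4 down a major second → Gb4 (2 semitones).
A perfect fifth down from Gb4 is Cb4.
Up a minor sixth from Cb4: Abb4 (8 semitones up).

Abb4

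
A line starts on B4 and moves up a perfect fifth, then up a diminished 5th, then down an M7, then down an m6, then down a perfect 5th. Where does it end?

Bb3

Up a perfect fifth from B4: F#5 (7 semitones up).
Up a diminished fifth from F#5: C6 (6 semitones up).
C6 down a major seventh → Db5 (11 semitones).
Db5 down a minor sixth → F4 (8 semitones).
A perfect fifth down from F4 is Bb3.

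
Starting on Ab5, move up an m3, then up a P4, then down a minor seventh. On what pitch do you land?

Gb5

Ab5 up a minor third → Cb6 (3 semitones).
Cb6 up a perfect fourth → Fb6 (5 semitones).
A minor seventh down from Fb6 is Gb5.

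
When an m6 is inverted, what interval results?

major third

The rule of nine gives the new number: 9 − 6 = 3, so a sixth becomes a third.
The quality also flips — minor becomes major — giving a major third.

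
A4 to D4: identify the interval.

Descending from A4 to D4 is the same interval as ascending D4 to A4.
D to A spans five letter names (D-E-F-G-A), so the interval is some kind of fifth.
The perfect fifth spans 7 semitones, and D4 to A4 is exactly 7 semitones — so this is a perfect fifth.

perfect fifth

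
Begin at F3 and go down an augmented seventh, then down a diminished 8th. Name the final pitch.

F3 down an augmented seventh → Gbb2 (12 semitones).
A diminished octave down from Gbb2 is Gb1.

Gb1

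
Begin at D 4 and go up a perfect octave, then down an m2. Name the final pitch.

Up a perfect octave from D4: D5 (12 semitones up).
A minor second down from D5 is C#5.

C sharp 5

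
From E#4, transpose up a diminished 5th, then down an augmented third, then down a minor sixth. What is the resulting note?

Bb3

A diminished fifth up from E#4 is B4.
B4 down an augmented third → Gb4 (5 semitones).
A minor sixth down from Gb4 is Bb3.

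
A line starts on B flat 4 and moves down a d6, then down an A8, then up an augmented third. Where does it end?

A diminished sixth down from Bb4 is D#4.
Down an augmented octave from D#4: D3 (13 semitones down).
Up an augmented third from D3: F##3 (5 semitones up).

F double-sharp 3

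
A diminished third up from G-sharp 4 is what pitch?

The third takes the letter from G up to B.
A diminished third spans 2 semitones, so from G#4 the target pitch is Bb4.

B-flat 4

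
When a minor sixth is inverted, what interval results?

The rule of nine gives the new number: 9 − 6 = 3, so a sixth becomes a third.
And minor becomes major under inversion, so we get a major third.

M3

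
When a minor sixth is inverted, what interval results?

major 3rd

The rule of nine gives the new number: 9 − 6 = 3, so a sixth becomes a third.
Quality inverts too: minor becomes major. That makes the inversion a major third.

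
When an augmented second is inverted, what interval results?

diminished seventh

The rule of nine gives the new number: 9 − 2 = 7, so a second becomes a seventh.
The quality also flips — augmented becomes diminished — giving a diminished seventh.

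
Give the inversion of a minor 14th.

First reduce the compound minor fourteenth to its simple form, a minor seventh.
The rule of nine gives the new number: 9 − 7 = 2, so a seventh becomes a second.
Quality inverts too: minor becomes major. That makes the inversion a major second.

M2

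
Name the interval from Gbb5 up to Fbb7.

G to F spans seven letter names (G-A-B-C-D-E-F), plus an octave, so the interval is some kind of fourteenth.
Gbb5 to Fbb7 is 22 semitones, a half step short of the major fourteenth (23), so this is minor.
(Equivalently, a compound minor seventh: a minor seventh plus an octave.)

m14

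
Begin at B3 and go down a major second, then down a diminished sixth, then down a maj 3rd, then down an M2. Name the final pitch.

G#2

Down a major second from B3: A3 (2 semitones down).
A3 down a diminished sixth → C##3 (7 semitones).
A major third down from C##3 is A#2.
A#2 down a major second → G#2 (2 semitones).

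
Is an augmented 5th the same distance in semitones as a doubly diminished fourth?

An augmented fifth is 8 semitones but a doubly diminished fourth is 3 semitones — different sizes.

No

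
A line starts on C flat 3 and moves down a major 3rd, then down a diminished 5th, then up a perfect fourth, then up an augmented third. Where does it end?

B 2

Cb3 down a major third → Abb2 (4 semitones).
Abb2 down a diminished fifth → Db2 (6 semitones).
A perfect fourth up from Db2 is Gb2.
An augmented third up from Gb2 is B2.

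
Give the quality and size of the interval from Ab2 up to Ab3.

perfect octave

A to A is the same letter name, plus an octave: an octave.
Counting semitones, Ab2→Ab3 is 12, which is the perfect octave.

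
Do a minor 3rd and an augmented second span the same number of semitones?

Yes

Both span 3 semitones: a minor third and an augmented second are the same chromatic distance.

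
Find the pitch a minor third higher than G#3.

Counting three letter names up from G lands on B.
A minor third is 3 semitones; 3 semitones up from G#3 gives B3.

B3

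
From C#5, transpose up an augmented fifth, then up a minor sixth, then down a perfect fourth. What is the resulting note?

C#5 up an augmented fifth → G##5 (8 semitones).
Up a minor sixth from G##5: E#6 (8 semitones up).
A perfect fourth down from E#6 is B#5.

B#5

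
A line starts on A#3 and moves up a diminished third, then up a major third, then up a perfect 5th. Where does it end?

B4

Up a diminished third from A#3: C4 (2 semitones up).
C4 up a major third → E4 (4 semitones).
Up a perfect fifth from E4: B4 (7 semitones up).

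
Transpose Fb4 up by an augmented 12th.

The twelfth's letter: F up five letter names plus an octave → C.
An augmented twelfth is 20 semitones; 20 semitones up from Fb4 gives C6.

C6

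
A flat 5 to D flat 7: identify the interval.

perfect 11th

A to D spans four letter names (A-B-C-D), plus an octave, so the interval is some kind of eleventh.
Counting semitones, Ab5→Db7 is 17, which is the perfect eleventh.
(Equivalently, a compound perfect fourth: a perfect fourth plus an octave.)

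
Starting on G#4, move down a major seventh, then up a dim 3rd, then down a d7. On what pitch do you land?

D3

G#4 down a major seventh → A3 (11 semitones).
A diminished third up from A3 is Cb4.
A diminished seventh down from Cb4 is D3.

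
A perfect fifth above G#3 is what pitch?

Five letter names up from G: D.
A perfect fifth is 7 semitones; 7 semitones up from G#3 gives D#4.

D#4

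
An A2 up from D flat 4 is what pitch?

E 4

The second takes the letter from D up to E.
An augmented second is 3 semitones; 3 semitones up from Db4 gives E4.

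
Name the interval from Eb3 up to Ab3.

E to A spans four letter names (E-F-G-A), so the interval is some kind of fourth.
Eb3 to Ab3 is 5 semitones, matching the perfect fourth exactly, so the quality is perfect.

P4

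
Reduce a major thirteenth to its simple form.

Subtracting seven from the interval number removes an octave: 13 − 7 = 6.
That makes a major thirteenth a compound major sixth — an octave plus a major sixth.

major 6th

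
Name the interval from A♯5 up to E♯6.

A to E spans five letter names (A-B-C-D-E), so the interval is some kind of fifth.
The perfect fifth spans 7 semitones, and A#5 to E#6 is exactly 7 semitones — so this is a perfect fifth.

perfect fifth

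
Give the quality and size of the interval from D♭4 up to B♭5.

D to B spans six letter names (D-E-F-G-A-B), plus an octave — that makes it a thirteenth of some quality.
Counting semitones, Db4→Bb5 is 21, which is the major thirteenth.
(Equivalently, a compound major sixth: a major sixth plus an octave.)

major 13th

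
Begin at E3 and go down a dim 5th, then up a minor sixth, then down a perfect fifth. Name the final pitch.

A diminished fifth down from E3 is A#2.
A minor sixth up from A#2 is F#3.
Down a perfect fifth from F#3: B2 (7 semitones down).

B2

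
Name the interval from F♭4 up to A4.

F to A spans three letter names (F-G-A): a third.
Fb4 to A4 spans 5 semitones — one semitone wider than the major third (4) — giving an augmented third.

augmented third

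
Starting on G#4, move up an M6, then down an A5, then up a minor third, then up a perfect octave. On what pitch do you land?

C6

A major sixth up from G#4 is E#5.
E#5 down an augmented fifth → A4 (8 semitones).
Up a minor third from A4: C5 (3 semitones up).
Up a perfect octave from C5: C6 (12 semitones up).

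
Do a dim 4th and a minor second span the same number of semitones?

A diminished fourth is 4 semitones but a minor second is 1 semitone — different sizes.

No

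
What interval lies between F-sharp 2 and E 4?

F to E spans seven letter names (F-G-A-B-C-D-E), plus an octave — that makes it a fourteenth of some quality.
F#2 to E4 is 22 semitones, a half step short of the major fourteenth (23), so this is minor.
(Equivalently, a compound minor seventh: a minor seventh plus an octave.)

m14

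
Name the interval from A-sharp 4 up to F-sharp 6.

A to F spans six letter names (A-B-C-D-E-F), plus an octave: a thirteenth.
A#4 to F#6 is 20 semitones, a half step short of the major thirteenth (21), so this is minor.
(Equivalently, a compound minor sixth: a minor sixth plus an octave.)

minor thirteenth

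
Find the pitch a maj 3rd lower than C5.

Three letter names down from C: A.
Moving 4 semitones down from C5 (the size of a major third) reaches Ab4.

Ab4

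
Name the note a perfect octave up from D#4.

An octave keeps the letter name D, an octave up from D.
A perfect octave is 12 semitones; 12 semitones up from D#4 gives D#5.

D#5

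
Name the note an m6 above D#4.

B4

Counting six letter names up from D lands on B.
A minor sixth spans 8 semitones, so from D#4 the target pitch is B4.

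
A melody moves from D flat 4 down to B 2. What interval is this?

Descending from Db4 to B2 is the same interval as ascending B2 to Db4.
B to D spans three letter names (B-C-D), plus an octave — that makes it a tenth of some quality.
A major tenth would be 16 semitones; B2 to Db4 is 14, two semitones narrower, so the interval is diminished.
(Equivalently, a compound diminished third: a diminished third plus an octave.)

d10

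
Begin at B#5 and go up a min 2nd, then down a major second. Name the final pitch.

Up a minor second from B#5: C#6 (1 semitone up).
A major second down from C#6 is B5.

B5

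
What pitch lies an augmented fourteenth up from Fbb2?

Eb4

Counting seven letter names plus an octave up from F lands on E.
An augmented fourteenth is 24 semitones; 24 semitones up from Fbb2 gives Eb4.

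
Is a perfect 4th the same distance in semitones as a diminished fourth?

5 semitones (perfect fourth) vs 4 semitones (diminished fourth): not equal.

No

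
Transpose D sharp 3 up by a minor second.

Two letter names up from D: E.
Moving 1 semitone up from D#3 (the size of a minor second) reaches E3.

E 3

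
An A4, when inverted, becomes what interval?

d5

The rule of nine gives the new number: 9 − 4 = 5, so a fourth becomes a fifth.
The quality also flips — augmented becomes diminished — giving a diminished fifth.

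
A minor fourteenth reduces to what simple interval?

Subtracting seven from the interval number removes an octave: 14 − 7 = 7.
Quality carries through unchanged, so the simple form is a minor seventh.

m7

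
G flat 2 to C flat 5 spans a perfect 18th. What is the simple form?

perfect fourth

Take out 2 octaves (14 from the number): 18 − 14 = 4.
Quality carries through unchanged, so the simple form is a perfect fourth.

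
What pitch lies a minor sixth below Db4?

Six letter names down from D: F.
A minor sixth is 8 semitones; 8 semitones down from Db4 gives F3.

F3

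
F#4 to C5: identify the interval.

diminished fifth

F to C spans five letter names (F-G-A-B-C), so the interval is some kind of fifth.
A perfect fifth would be 7 semitones; F#4 to C5 is 6, one semitone narrower, so the interval is diminished.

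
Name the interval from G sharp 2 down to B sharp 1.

Descending from G#2 to B#1 is the same interval as ascending B#1 to G#2.
B to G spans six letter names (B-C-D-E-F-G): a sixth.
B#1 to G#2 is 8 semitones, a half step short of the major sixth (9), so this is minor.

minor sixth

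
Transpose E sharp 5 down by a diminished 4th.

B double-sharp 4

Four letter names down from E: B.
Moving 4 semitones down from E#5 (the size of a diminished fourth) reaches B##4.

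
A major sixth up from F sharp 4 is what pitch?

D sharp 5

The sixth takes the letter from F up to D.
A major sixth spans 9 semitones, so from F#4 the target pitch is D#5.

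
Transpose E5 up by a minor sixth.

Six letter names up from E: C.
A minor sixth is 8 semitones; 8 semitones up from E5 gives C6.

C6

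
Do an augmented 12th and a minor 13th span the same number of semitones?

An augmented twelfth spans 20 semitones, and a minor thirteenth also spans 20 semitones — they're enharmonic.

Yes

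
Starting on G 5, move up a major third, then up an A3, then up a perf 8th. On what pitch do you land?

D double-sharp 7

A major third up from G5 is B5.
B5 up an augmented third → D##6 (5 semitones).
A perfect octave up from D##6 is D##7.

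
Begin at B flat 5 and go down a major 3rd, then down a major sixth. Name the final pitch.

B double-flat 4

A major third down from Bb5 is Gb5.
A major sixth down from Gb5 is Bbb4.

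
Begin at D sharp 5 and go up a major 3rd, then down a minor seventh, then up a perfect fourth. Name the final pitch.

C double-sharp 5

A major third up from D#5 is F##5.
A minor seventh down from F##5 is G##4.
A perfect fourth up from G##4 is C##5.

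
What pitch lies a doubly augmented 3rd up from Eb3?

G##3

Counting three letter names up from E lands on G.
Moving 6 semitones up from Eb3 (the size of a doubly augmented third) reaches G##3.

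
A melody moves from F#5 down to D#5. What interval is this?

m3

Descending from F#5 to D#5 is the same interval as ascending D#5 to F#5.
D to F spans three letter names (D-E-F), so the interval is some kind of third.
A major third would be 4 semitones, but D#5 to F#5 is 3 — one semitone narrower, making it a minor third.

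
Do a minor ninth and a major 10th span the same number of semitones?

A minor ninth spans 13 semitones; a major tenth spans 16 semitones. They differ by 3.

No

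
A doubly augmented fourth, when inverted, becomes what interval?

Interval numbers invert to sum to nine: 4 + 5 = 9, so a fourth inverts to a fifth.
And doubly augmented becomes doubly diminished under inversion, so we get a doubly diminished fifth.

doubly diminished fifth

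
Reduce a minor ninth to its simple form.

Subtracting seven from the interval number removes an octave: 9 − 7 = 2.
Quality carries through unchanged, so the simple form is a minor second.

minor 2nd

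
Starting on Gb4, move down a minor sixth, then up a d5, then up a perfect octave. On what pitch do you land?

Fb5

Gb4 down a minor sixth → Bb3 (8 semitones).
Bb3 up a diminished fifth → Fb4 (6 semitones).
A perfect octave up from Fb4 is Fb5.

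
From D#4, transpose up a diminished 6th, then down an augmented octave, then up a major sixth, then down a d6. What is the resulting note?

B3

D#4 up a diminished sixth → Bb4 (7 semitones).
Down an augmented octave from Bb4: Bbb3 (13 semitones down).
A major sixth up from Bbb3 is Gb4.
A diminished sixth down from Gb4 is B3.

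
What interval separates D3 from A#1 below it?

diminished eleventh

Descending from D3 to A#1 is the same interval as ascending A#1 to D3.
A to D spans four letter names (A-B-C-D), plus an octave — that makes it an eleventh of some quality.
A perfect eleventh would be 17 semitones; A#1 to D3 is 16, one semitone narrower, so the interval is diminished.
(Equivalently, a compound diminished fourth: a diminished fourth plus an octave.)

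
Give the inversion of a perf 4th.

Interval numbers invert to sum to nine: 4 + 5 = 9, so a fourth inverts to a fifth.
And perfect stays perfect under inversion, so we get a perfect fifth.

perfect fifth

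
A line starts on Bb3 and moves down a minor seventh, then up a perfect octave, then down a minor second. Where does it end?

Down a minor seventh from Bb3: C3 (10 semitones down).
Up a perfect octave from C3: C4 (12 semitones up).
A minor second down from C4 is B3.

B3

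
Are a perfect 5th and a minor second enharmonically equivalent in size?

A perfect fifth spans 7 semitones; a minor second spans 1 semitone. They differ by 6.

No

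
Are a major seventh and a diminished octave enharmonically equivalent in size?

Yes

A major seventh spans 11 semitones, and a diminished octave also spans 11 semitones — they're enharmonic.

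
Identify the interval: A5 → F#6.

A to F spans six letter names (A-B-C-D-E-F), so the interval is some kind of sixth.
The major sixth spans 9 semitones, and A5 to F#6 is exactly 9 semitones — so this is a major sixth.

major 6th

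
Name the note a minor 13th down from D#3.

F##1

The thirteenth's letter: D down six letter names plus an octave → F.
A minor thirteenth spans 20 semitones, so from D#3 the target pitch is F##1.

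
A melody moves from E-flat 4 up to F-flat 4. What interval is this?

E to F spans two letter names (E-F), so the interval is some kind of second.
Eb4 to Fb4 is 1 semitone, a half step short of the major second (2), so this is minor.

m2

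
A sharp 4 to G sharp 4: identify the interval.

major 2nd

Descending from A#4 to G#4 is the same interval as ascending G#4 to A#4.
G to A spans two letter names (G-A), so the interval is some kind of second.
Counting semitones, G#4→A#4 is 2, which is the major second.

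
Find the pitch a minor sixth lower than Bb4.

The sixth takes the letter from B down to D.
A minor sixth spans 8 semitones, so from Bb4 the target pitch is D4.

D4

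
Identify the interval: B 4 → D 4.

M6

Descending from B4 to D4 is the same interval as ascending D4 to B4.
D to B spans six letter names (D-E-F-G-A-B) — that makes it a sixth of some quality.
The major sixth spans 9 semitones, and D4 to B4 is exactly 9 semitones — so this is a major sixth.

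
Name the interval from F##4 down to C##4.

perfect 4th

Descending from F##4 to C##4 is the same interval as ascending C##4 to F##4.
C to F spans four letter names (C-D-E-F), so the interval is some kind of fourth.
The perfect fourth spans 5 semitones, and C##4 to F##4 is exactly 5 semitones — so this is a perfect fourth.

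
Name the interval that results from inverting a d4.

Interval numbers invert to sum to nine: 4 + 5 = 9, so a fourth inverts to a fifth.
Quality inverts too: diminished becomes augmented. That makes the inversion an augmented fifth.

A5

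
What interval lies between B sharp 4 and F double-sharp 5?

perfect 5th

B to F spans five letter names (B-C-D-E-F): a fifth.
B#4 to F##5 is 7 semitones, matching the perfect fifth exactly, so the quality is perfect.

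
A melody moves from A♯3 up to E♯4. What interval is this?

perfect fifth

A to E spans five letter names (A-B-C-D-E), so the interval is some kind of fifth.
Counting semitones, A#3→E#4 is 7, which is the perfect fifth.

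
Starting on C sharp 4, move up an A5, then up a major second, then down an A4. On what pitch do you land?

C#4 up an augmented fifth → G##4 (8 semitones).
Up a major second from G##4: A##4 (2 semitones up).
Down an augmented fourth from A##4: E#4 (6 semitones down).

E sharp 4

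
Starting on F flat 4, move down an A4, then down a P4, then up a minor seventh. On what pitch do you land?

F double-flat 4

An augmented fourth down from Fb4 is Cbb4.
A perfect fourth down from Cbb4 is Gbb3.
A minor seventh up from Gbb3 is Fbb4.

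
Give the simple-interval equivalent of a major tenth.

major third

Each octave removed subtracts seven from the number: 10 − 7 = 3.
So a major tenth is an octave plus a major third. The quality is unchanged.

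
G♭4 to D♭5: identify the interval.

G to D spans five letter names (G-A-B-C-D): a fifth.
Gb4 to Db5 is 7 semitones, matching the perfect fifth exactly, so the quality is perfect.

P5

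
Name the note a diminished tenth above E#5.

G6

The tenth's letter: E up three letter names plus an octave → G.
A diminished tenth is 14 semitones; 14 semitones up from E#5 gives G6.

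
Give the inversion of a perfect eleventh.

First reduce the compound perfect eleventh to its simple form, a perfect fourth.
Interval numbers invert to sum to nine: 4 + 5 = 9, so a fourth inverts to a fifth.
Quality inverts too: perfect stays perfect. That makes the inversion a perfect fifth.

P5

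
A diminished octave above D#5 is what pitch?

An octave keeps the letter name D, an octave up from D.
Moving 11 semitones up from D#5 (the size of a diminished octave) reaches D6.

D6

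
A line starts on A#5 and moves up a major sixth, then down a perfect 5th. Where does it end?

B#5

A major sixth up from A#5 is F##6.
A perfect fifth down from F##6 is B#5.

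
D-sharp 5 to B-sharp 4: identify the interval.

Descending from D#5 to B#4 is the same interval as ascending B#4 to D#5.
B to D spans three letter names (B-C-D), so the interval is some kind of third.
At 3 semitones, B#4→D#5 falls one short of a major third: minor.

minor 3rd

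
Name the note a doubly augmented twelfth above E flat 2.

Counting five letter names plus an octave up from E lands on B.
A doubly augmented twelfth spans 21 semitones, so from Eb2 the target pitch is B#3.

B sharp 3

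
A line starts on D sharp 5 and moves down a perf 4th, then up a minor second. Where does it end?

B 4

A perfect fourth down from D#5 is A#4.
A#4 up a minor second → B4 (1 semitone).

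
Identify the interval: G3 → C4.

G to C spans four letter names (G-A-B-C) — that makes it a fourth of some quality.
Counting semitones, G3→C4 is 5, which is the perfect fourth.

perfect fourth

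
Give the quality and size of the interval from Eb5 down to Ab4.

Descending from Eb5 to Ab4 is the same interval as ascending Ab4 to Eb5.
A to E spans five letter names (A-B-C-D-E), so the interval is some kind of fifth.
The perfect fifth spans 7 semitones, and Ab4 to Eb5 is exactly 7 semitones — so this is a perfect fifth.

perfect 5th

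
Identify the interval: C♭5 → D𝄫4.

major seventh

Descending from Cb5 to Dbb4 is the same interval as ascending Dbb4 to Cb5.
D to C spans seven letter names (D-E-F-G-A-B-C) — that makes it a seventh of some quality.
Dbb4 to Cb5 is 11 semitones, matching the major seventh exactly, so the quality is major.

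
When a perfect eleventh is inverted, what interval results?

First reduce the compound perfect eleventh to its simple form, a perfect fourth.
Interval numbers invert to sum to nine: 4 + 5 = 9, so a fourth inverts to a fifth.
And perfect stays perfect under inversion, so we get a perfect fifth.

P5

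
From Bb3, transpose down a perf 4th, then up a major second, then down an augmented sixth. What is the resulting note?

Bbb2

Down a perfect fourth from Bb3: F3 (5 semitones down).
Up a major second from F3: G3 (2 semitones up).
G3 down an augmented sixth → Bbb2 (10 semitones).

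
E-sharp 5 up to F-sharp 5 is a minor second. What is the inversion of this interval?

M7

Inverted interval numbers add to nine, so a second pairs with a seventh (2 + 7 = 9).
Quality inverts too: minor becomes major. That makes the inversion a major seventh.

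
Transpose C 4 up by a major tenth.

Three letters up from C (plus an octave) reaches E.
A major tenth is 16 semitones; 16 semitones up from C4 gives E5.

E 5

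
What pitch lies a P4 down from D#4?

Counting four letter names down from D lands on A.
A perfect fourth is 5 semitones; 5 semitones down from D#4 gives A#3.

A#3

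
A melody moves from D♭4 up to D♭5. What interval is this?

perfect octave

D to D is the same letter name, plus an octave: an octave.
Db4 to Db5 is 12 semitones, matching the perfect octave exactly, so the quality is perfect.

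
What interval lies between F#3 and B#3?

augmented fourth

F to B spans four letter names (F-G-A-B), so the interval is some kind of fourth.
The perfect fourth is 5 semitones; here we have 6, one semitone wider: augmented.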